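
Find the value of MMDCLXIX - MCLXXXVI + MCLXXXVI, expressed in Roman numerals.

MMDCLXIX = 2669, MCLXXXVI = 1186, MCLXXXVI = 1186
2669 - 1186 = 1483
1483 + 1186 = 2669

MMDCLXIX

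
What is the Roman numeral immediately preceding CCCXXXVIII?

CCCXXXVIII = 338; previous is 337

CCCXXXVII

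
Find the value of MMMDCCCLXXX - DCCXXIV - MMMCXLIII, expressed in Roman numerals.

MMMDCCCLXXX = 3880, DCCXXIV = 724, MMMCXLIII = 3143
3880 - 724 = 3156
3156 - 3143 = 13

XIII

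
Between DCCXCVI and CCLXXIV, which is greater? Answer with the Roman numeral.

DCCXCVI = 796
CCLXXIV = 274
796 is larger

DCCXCVI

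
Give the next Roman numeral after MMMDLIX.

MMMDLIX = 3559; next is 3560

MMMDLX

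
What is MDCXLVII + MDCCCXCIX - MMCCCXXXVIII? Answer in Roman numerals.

MDCXLVII = 1647, MDCCCXCIX = 1899, MMCCCXXXVIII = 2338
1647 + 1899 = 3546
3546 - 2338 = 1208

MCCVIII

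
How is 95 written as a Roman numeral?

Convert 95 to Roman numerals:
  95 contains 1×90 (XC)
  5 contains 1×5 (V)

XCV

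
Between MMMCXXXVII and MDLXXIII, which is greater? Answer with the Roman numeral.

MMMCXXXVII = 3137
MDLXXIII = 1573
3137 is larger

MMMCXXXVII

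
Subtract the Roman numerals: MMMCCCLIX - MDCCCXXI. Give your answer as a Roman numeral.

MMMCCCLIX = 3359
MDCCCXXI = 1821
3359 - 1821 = 1538

MDXXXVIII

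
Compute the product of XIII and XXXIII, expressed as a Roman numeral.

XIII = 13
XXXIII = 33
13 × 33 = 429

CDXXIX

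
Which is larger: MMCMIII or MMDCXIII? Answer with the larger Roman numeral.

MMCMIII = 2903
MMDCXIII = 2613
2903 is larger

MMCMIII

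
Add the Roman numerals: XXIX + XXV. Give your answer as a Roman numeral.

XXIX = 29
XXV = 25
29 + 25 = 54

LIV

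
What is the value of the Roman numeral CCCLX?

CCCLX: C=100, C=100, C=100, L=50, X=10
100 + 100 + 100 + 50 + 10 = 360

360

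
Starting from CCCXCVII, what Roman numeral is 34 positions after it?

CCCXCVII = 397
397 + 34 = 431

CDXXXI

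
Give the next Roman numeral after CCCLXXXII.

CCCLXXXII = 382; next is 383

CCCLXXXIII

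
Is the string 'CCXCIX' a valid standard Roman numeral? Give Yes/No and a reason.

'CCXCIX': Check the rules: uses only the symbols I, V, X, L, C, D, M; no symbol is repeated more than three times in a row; V, L and D each appear at most once; the only places a smaller symbol precedes a larger one are the allowed subtractive pairs XC, IX, the symbol right after such a pair (if any) is smaller than the pair's first symbol, and otherwise the values never increase from left to right. Value: C (100) + C (100) + XC (90) + IX (9) = 299. So it is a valid standard Roman numeral.

Yes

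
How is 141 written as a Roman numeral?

Convert 141 to Roman numerals:
  141 contains 1×100 (C)
  41 contains 1×40 (XL)
  1 contains 1×1 (I)

CXLI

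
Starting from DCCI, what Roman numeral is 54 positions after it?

DCCI = 701
701 + 54 = 755

DCCLV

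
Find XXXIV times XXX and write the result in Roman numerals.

XXXIV = 34
XXX = 30
34 × 30 = 1020

MXX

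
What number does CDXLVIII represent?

CDXLVIII: CD=400, XL=40, V=5, I=1, I=1, I=1
400 + 40 + 5 + 1 + 1 + 1 = 448

448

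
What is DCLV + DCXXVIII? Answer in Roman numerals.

DCLV = 655
DCXXVIII = 628
655 + 628 = 1283

MCCLXXXIII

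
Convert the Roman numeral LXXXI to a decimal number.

LXXXI: L=50, X=10, X=10, X=10, I=1
50 + 10 + 10 + 10 + 1 = 81

81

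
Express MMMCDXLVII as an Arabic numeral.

MMMCDXLVII: M=1000, M=1000, M=1000, CD=400, XL=40, V=5, I=1, I=1
1000 + 1000 + 1000 + 400 + 40 + 5 + 1 + 1 = 3447

3447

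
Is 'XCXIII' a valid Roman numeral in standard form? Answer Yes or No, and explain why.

'XCXIII': X cannot come right after the subtractive pair XC: once X is subtracted in XC, the next symbol must be smaller than X

No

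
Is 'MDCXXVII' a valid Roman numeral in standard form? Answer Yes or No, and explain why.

'MDCXXVII': Check the rules: uses only the symbols I, V, X, L, C, D, M; no symbol is repeated more than three times in a row; V, L and D each appear at most once; no smaller symbol precedes a larger one (values never increase from left to right). Value: M (1000) + D (500) + C (100) + X (10) + X (10) + V (5) + I (1) + I (1) = 1627. So it is a valid standard Roman numeral.

Yes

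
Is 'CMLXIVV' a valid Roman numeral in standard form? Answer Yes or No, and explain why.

'CMLXIVV': V should not appear more than once

No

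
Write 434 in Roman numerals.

Convert 434 to Roman numerals:
  434 contains 1×400 (CD)
  34 contains 3×10 (XXX)
  4 contains 1×4 (IV)

CDXXXIV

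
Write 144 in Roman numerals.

Convert 144 to Roman numerals:
  144 contains 1×100 (C)
  44 contains 1×40 (XL)
  4 contains 1×4 (IV)

CXLIV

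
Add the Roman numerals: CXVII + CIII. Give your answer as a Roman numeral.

CXVII = 117
CIII = 103
117 + 103 = 220

CCXX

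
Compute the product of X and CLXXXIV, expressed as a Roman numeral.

X = 10
CLXXXIV = 184
10 × 184 = 1840

MDCCCXL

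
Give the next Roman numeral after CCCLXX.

CCCLXX = 370; next is 371

CCCLXXI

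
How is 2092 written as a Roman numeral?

Convert 2092 to Roman numerals:
  2092 contains 2×1000 (MM)
  92 contains 1×90 (XC)
  2 contains 2×1 (II)

MMXCII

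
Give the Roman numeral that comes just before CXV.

CXV = 115, so the previous integer is 115 - 1 = 114

CXIV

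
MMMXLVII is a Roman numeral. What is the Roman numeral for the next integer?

MMMXLVII = 3047; next is 3048

MMMXLVIII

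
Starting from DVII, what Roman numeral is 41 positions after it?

DVII = 507
507 + 41 = 548

DXLVIII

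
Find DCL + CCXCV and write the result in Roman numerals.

DCL = 650
CCXCV = 295
650 + 295 = 945

CMXLV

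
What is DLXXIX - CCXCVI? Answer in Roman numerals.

DLXXIX = 579
CCXCVI = 296
579 - 296 = 283

CCLXXXIII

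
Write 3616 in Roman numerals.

Convert 3616 to Roman numerals:
  3616 contains 3×1000 (MMM)
  616 contains 1×500 (D)
  116 contains 1×100 (C)
  16 contains 1×10 (X)
  6 contains 1×5 (V)
  1 contains 1×1 (I)

MMMDCXVI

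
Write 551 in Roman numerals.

Convert 551 to Roman numerals:
  551 contains 1×500 (D)
  51 contains 1×50 (L)
  1 contains 1×1 (I)

DLI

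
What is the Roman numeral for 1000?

Convert 1000 to Roman numerals:
  1000 contains 1×1000 (M)

M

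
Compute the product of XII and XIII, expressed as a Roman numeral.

XII = 12
XIII = 13
12 × 13 = 156

CLVI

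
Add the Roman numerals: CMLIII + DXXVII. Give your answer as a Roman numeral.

CMLIII = 953
DXXVII = 527
953 + 527 = 1480

MCDLXXX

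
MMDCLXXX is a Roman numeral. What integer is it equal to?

MMDCLXXX: M=1000, M=1000, D=500, C=100, L=50, X=10, X=10, X=10
1000 + 1000 + 500 + 100 + 50 + 10 + 10 + 10 = 2680

2680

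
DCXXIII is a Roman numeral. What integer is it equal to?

DCXXIII: D=500, C=100, X=10, X=10, I=1, I=1, I=1
500 + 100 + 10 + 10 + 1 + 1 + 1 = 623

623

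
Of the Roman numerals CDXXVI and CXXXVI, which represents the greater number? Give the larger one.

CDXXVI = 426
CXXXVI = 136
426 is larger

CDXXVI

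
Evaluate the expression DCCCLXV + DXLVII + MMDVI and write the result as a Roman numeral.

DCCCLXV = 865, DXLVII = 547, MMDVI = 2506
865 + 547 = 1412
1412 + 2506 = 3918

MMMCMXVIII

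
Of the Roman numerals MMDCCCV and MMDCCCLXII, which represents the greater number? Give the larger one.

MMDCCCV = 2805
MMDCCCLXII = 2862
2862 is larger

MMDCCCLXII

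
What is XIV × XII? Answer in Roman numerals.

XIV = 14
XII = 12
14 × 12 = 168

CLXVIII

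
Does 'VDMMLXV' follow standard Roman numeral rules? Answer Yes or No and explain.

'VDMMLXV': V should not appear more than once

No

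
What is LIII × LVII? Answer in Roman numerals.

LIII = 53
LVII = 57
53 × 57 = 3021

MMMXXI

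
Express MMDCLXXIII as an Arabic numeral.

MMDCLXXIII: M=1000, M=1000, D=500, C=100, L=50, X=10, X=10, I=1, I=1, I=1
1000 + 1000 + 500 + 100 + 50 + 10 + 10 + 1 + 1 + 1 = 2673

2673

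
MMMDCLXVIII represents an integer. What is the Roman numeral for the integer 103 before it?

MMMDCLXVIII = 3668
3668 - 103 = 3565

MMMDLXV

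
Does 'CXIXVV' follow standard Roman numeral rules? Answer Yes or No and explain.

'CXIXVV': V should not appear more than once

No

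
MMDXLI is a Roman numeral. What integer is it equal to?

MMDXLI: M=1000, M=1000, D=500, XL=40, I=1
1000 + 1000 + 500 + 40 + 1 = 2541

2541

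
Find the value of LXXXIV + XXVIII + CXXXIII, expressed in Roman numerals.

LXXXIV = 84, XXVIII = 28, CXXXIII = 133
84 + 28 = 112
112 + 133 = 245

CCXLV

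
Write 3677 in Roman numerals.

Convert 3677 to Roman numerals:
  3677 contains 3×1000 (MMM)
  677 contains 1×500 (D)
  177 contains 1×100 (C)
  77 contains 1×50 (L)
  27 contains 2×10 (XX)
  7 contains 1×5 (V)
  2 contains 2×1 (II)

MMMDCLXXVII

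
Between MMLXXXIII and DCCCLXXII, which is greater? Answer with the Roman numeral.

MMLXXXIII = 2083
DCCCLXXII = 872
2083 is larger

MMLXXXIII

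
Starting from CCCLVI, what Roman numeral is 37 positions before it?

CCCLVI = 356
356 - 37 = 319

CCCXIX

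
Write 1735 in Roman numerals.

Convert 1735 to Roman numerals:
  1735 contains 1×1000 (M)
  735 contains 1×500 (D)
  235 contains 2×100 (CC)
  35 contains 3×10 (XXX)
  5 contains 1×5 (V)

MDCCXXXV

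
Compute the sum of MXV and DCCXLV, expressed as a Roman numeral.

MXV = 1015
DCCXLV = 745
1015 + 745 = 1760

MDCCLX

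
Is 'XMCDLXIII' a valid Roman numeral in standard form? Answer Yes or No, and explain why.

'XMCDLXIII': Invalid subtractive combination: XM

No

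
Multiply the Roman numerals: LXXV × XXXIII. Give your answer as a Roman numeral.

LXXV = 75
XXXIII = 33
75 × 33 = 2475

MMCDLXXV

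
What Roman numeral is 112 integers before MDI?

MDI = 1501
1501 - 112 = 1389

MCCCLXXXIX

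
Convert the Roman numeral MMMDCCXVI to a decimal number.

MMMDCCXVI: M=1000, M=1000, M=1000, D=500, C=100, C=100, X=10, V=5, I=1
1000 + 1000 + 1000 + 500 + 100 + 100 + 10 + 5 + 1 = 3716

3716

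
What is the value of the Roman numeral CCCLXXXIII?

CCCLXXXIII: C=100, C=100, C=100, L=50, X=10, X=10, X=10, I=1, I=1, I=1
100 + 100 + 100 + 50 + 10 + 10 + 10 + 1 + 1 + 1 = 383

383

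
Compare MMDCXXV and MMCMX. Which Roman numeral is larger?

MMDCXXV = 2625
MMCMX = 2910
2910 is larger

MMCMX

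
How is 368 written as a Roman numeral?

Convert 368 to Roman numerals:
  368 contains 3×100 (CCC)
  68 contains 1×50 (L)
  18 contains 1×10 (X)
  8 contains 1×5 (V)
  3 contains 3×1 (III)

CCCLXVIII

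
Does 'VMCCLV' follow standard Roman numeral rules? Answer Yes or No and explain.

'VMCCLV': V should not appear more than once

No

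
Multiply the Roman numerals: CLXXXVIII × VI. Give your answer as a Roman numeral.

CLXXXVIII = 188
VI = 6
188 × 6 = 1128

MCXXVIII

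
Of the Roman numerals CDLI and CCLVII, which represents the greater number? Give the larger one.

CDLI = 451
CCLVII = 257
451 is larger

CDLI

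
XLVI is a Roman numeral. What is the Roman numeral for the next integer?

XLVI = 46; next is 47

XLVII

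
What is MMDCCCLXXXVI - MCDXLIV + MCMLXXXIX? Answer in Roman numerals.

MMDCCCLXXXVI = 2886, MCDXLIV = 1444, MCMLXXXIX = 1989
2886 - 1444 = 1442
1442 + 1989 = 3431

MMMCDXXXI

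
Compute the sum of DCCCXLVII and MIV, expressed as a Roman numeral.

DCCCXLVII = 847
MIV = 1004
847 + 1004 = 1851

MDCCCLI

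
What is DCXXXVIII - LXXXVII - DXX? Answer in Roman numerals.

DCXXXVIII = 638, LXXXVII = 87, DXX = 520
638 - 87 = 551
551 - 520 = 31

XXXI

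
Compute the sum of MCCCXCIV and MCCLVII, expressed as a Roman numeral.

MCCCXCIV = 1394
MCCLVII = 1257
1394 + 1257 = 2651

MMDCLI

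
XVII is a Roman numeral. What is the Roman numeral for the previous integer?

XVII = 17, so the previous integer is 17 - 1 = 16

XVI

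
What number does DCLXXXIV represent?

DCLXXXIV: D=500, C=100, L=50, X=10, X=10, X=10, IV=4
500 + 100 + 50 + 10 + 10 + 10 + 4 = 684

684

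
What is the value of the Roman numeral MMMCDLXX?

MMMCDLXX: M=1000, M=1000, M=1000, CD=400, L=50, X=10, X=10
1000 + 1000 + 1000 + 400 + 50 + 10 + 10 = 3470

3470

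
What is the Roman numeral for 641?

Convert 641 to Roman numerals:
  641 contains 1×500 (D)
  141 contains 1×100 (C)
  41 contains 1×40 (XL)
  1 contains 1×1 (I)

DCXLI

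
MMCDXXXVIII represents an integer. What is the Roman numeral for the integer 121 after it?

MMCDXXXVIII = 2438
2438 + 121 = 2559

MMDLIX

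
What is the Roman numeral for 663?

Convert 663 to Roman numerals:
  663 contains 1×500 (D)
  163 contains 1×100 (C)
  63 contains 1×50 (L)
  13 contains 1×10 (X)
  3 contains 3×1 (III)

DCLXIII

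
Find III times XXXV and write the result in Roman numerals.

III = 3
XXXV = 35
3 × 35 = 105

CV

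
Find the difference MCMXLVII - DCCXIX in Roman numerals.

MCMXLVII = 1947
DCCXIX = 719
1947 - 719 = 1228

MCCXXVIII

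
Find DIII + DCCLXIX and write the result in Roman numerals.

DIII = 503
DCCLXIX = 769
503 + 769 = 1272

MCCLXXII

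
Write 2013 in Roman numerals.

Convert 2013 to Roman numerals:
  2013 contains 2×1000 (MM)
  13 contains 1×10 (X)
  3 contains 3×1 (III)

MMXIII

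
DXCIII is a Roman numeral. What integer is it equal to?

DXCIII: D=500, XC=90, I=1, I=1, I=1
500 + 90 + 1 + 1 + 1 = 593

593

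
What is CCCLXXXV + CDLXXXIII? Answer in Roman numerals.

CCCLXXXV = 385
CDLXXXIII = 483
385 + 483 = 868

DCCCLXVIII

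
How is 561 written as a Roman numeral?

Convert 561 to Roman numerals:
  561 contains 1×500 (D)
  61 contains 1×50 (L)
  11 contains 1×10 (X)
  1 contains 1×1 (I)

DLXI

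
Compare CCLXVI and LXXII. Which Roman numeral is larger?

CCLXVI = 266
LXXII = 72
266 is larger

CCLXVI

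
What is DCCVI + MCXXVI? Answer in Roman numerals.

DCCVI = 706
MCXXVI = 1126
706 + 1126 = 1832

MDCCCXXXII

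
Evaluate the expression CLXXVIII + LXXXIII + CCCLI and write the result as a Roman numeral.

CLXXVIII = 178, LXXXIII = 83, CCCLI = 351
178 + 83 = 261
261 + 351 = 612

DCXII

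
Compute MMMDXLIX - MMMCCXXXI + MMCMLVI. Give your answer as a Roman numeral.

MMMDXLIX = 3549, MMMCCXXXI = 3231, MMCMLVI = 2956
3549 - 3231 = 318
318 + 2956 = 3274

MMMCCLXXIV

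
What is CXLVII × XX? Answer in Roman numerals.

CXLVII = 147
XX = 20
147 × 20 = 2940

MMCMXL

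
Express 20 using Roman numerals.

Convert 20 to Roman numerals:
  20 contains 2×10 (XX)

XX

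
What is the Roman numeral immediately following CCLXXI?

CCLXXI = 271, so the next integer is 271 + 1 = 272

CCLXXII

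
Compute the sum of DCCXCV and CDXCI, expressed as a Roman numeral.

DCCXCV = 795
CDXCI = 491
795 + 491 = 1286

MCCLXXXVI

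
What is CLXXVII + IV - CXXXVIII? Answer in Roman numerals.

CLXXVII = 177, IV = 4, CXXXVIII = 138
177 + 4 = 181
181 - 138 = 43

XLIII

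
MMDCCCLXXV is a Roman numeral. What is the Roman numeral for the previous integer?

MMDCCCLXXV = 2875; previous is 2874

MMDCCCLXXIV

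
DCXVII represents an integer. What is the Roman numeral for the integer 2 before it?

DCXVII = 617
617 - 2 = 615

DCXV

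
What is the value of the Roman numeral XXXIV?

XXXIV: X=10, X=10, X=10, IV=4
10 + 10 + 10 + 4 = 34

34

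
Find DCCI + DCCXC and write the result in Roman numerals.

DCCI = 701
DCCXC = 790
701 + 790 = 1491

MCDXCI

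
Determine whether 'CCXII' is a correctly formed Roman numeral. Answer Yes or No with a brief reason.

'CCXII': Check the rules: uses only the symbols I, V, X, L, C, D, M; no symbol is repeated more than three times in a row; V, L and D each appear at most once; no smaller symbol precedes a larger one (values never increase from left to right). Value: C (100) + C (100) + X (10) + I (1) + I (1) = 212. So it is a valid standard Roman numeral.

Yes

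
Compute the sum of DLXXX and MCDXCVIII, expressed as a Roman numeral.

DLXXX = 580
MCDXCVIII = 1498
580 + 1498 = 2078

MMLXXVIII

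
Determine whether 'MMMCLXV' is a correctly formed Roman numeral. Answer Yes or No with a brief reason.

'MMMCLXV': Check the rules: uses only the symbols I, V, X, L, C, D, M; no symbol is repeated more than three times in a row; V, L and D each appear at most once; no smaller symbol precedes a larger one (values never increase from left to right). Value: M (1000) + M (1000) + M (1000) + C (100) + L (50) + X (10) + V (5) = 3165. So it is a valid standard Roman numeral.

Yes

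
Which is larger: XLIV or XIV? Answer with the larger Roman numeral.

XLIV = 44
XIV = 14
44 is larger

XLIV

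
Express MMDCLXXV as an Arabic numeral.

MMDCLXXV: M=1000, M=1000, D=500, C=100, L=50, X=10, X=10, V=5
1000 + 1000 + 500 + 100 + 50 + 10 + 10 + 5 = 2675

2675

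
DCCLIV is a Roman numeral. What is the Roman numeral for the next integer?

DCCLIV = 754, so the next integer is 754 + 1 = 755

DCCLV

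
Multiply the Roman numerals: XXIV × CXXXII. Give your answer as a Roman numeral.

XXIV = 24
CXXXII = 132
24 × 132 = 3168

MMMCLXVIII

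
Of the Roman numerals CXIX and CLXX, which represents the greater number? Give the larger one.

CXIX = 119
CLXX = 170
170 is larger

CLXX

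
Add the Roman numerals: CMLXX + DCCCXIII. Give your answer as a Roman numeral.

CMLXX = 970
DCCCXIII = 813
970 + 813 = 1783

MDCCLXXXIII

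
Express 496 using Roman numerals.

Convert 496 to Roman numerals:
  496 contains 1×400 (CD)
  96 contains 1×90 (XC)
  6 contains 1×5 (V)
  1 contains 1×1 (I)

CDXCVI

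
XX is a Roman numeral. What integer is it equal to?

XX: X=10, X=10
10 + 10 = 20

20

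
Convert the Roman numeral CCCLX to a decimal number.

CCCLX: C=100, C=100, C=100, L=50, X=10
100 + 100 + 100 + 50 + 10 = 360

360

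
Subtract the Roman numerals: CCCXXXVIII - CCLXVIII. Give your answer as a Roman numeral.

CCCXXXVIII = 338
CCLXVIII = 268
338 - 268 = 70

LXX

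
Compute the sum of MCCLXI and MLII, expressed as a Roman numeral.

MCCLXI = 1261
MLII = 1052
1261 + 1052 = 2313

MMCCCXIII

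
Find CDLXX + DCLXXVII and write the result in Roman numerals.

CDLXX = 470
DCLXXVII = 677
470 + 677 = 1147

MCXLVII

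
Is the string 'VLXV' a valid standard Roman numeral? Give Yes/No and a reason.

'VLXV': V should not appear more than once

No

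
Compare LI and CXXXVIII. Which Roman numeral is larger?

LI = 51
CXXXVIII = 138
138 is larger

CXXXVIII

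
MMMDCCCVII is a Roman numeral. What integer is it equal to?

MMMDCCCVII: M=1000, M=1000, M=1000, D=500, C=100, C=100, C=100, V=5, I=1, I=1
1000 + 1000 + 1000 + 500 + 100 + 100 + 100 + 5 + 1 + 1 = 3807

3807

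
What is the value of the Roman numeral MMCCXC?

MMCCXC: M=1000, M=1000, C=100, C=100, XC=90
1000 + 1000 + 100 + 100 + 90 = 2290

2290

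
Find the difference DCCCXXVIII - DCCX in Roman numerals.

DCCCXXVIII = 828
DCCX = 710
828 - 710 = 118

CXVIII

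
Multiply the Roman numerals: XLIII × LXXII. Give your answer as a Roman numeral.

XLIII = 43
LXXII = 72
43 × 72 = 3096

MMMXCVI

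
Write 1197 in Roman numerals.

Convert 1197 to Roman numerals:
  1197 contains 1×1000 (M)
  197 contains 1×100 (C)
  97 contains 1×90 (XC)
  7 contains 1×5 (V)
  2 contains 2×1 (II)

MCXCVII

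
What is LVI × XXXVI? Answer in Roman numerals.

LVI = 56
XXXVI = 36
56 × 36 = 2016

MMXVI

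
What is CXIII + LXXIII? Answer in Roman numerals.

CXIII = 113
LXXIII = 73
113 + 73 = 186

CLXXXVI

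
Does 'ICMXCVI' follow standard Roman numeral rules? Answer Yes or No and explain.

'ICMXCVI': Invalid subtractive combination: IC

No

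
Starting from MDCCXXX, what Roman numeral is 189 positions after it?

MDCCXXX = 1730
1730 + 189 = 1919

MCMXIX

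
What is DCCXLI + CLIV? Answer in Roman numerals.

DCCXLI = 741
CLIV = 154
741 + 154 = 895

DCCCXCV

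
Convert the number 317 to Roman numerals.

Convert 317 to Roman numerals:
  317 contains 3×100 (CCC)
  17 contains 1×10 (X)
  7 contains 1×5 (V)
  2 contains 2×1 (II)

CCCXVII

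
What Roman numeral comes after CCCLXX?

CCCLXX = 370; next is 371

CCCLXXI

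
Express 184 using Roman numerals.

Convert 184 to Roman numerals:
  184 contains 1×100 (C)
  84 contains 1×50 (L)
  34 contains 3×10 (XXX)
  4 contains 1×4 (IV)

CLXXXIV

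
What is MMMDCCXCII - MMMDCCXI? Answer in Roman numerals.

MMMDCCXCII = 3792
MMMDCCXI = 3711
3792 - 3711 = 81

LXXXI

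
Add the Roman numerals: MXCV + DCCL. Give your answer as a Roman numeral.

MXCV = 1095
DCCL = 750
1095 + 750 = 1845

MDCCCXLV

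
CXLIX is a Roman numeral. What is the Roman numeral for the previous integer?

CXLIX = 149; previous is 148

CXLVIII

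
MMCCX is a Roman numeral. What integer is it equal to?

MMCCX: M=1000, M=1000, C=100, C=100, X=10
1000 + 1000 + 100 + 100 + 10 = 2210

2210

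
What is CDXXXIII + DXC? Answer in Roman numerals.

CDXXXIII = 433
DXC = 590
433 + 590 = 1023

MXXIII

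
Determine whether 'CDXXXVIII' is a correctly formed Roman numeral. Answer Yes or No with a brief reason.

'CDXXXVIII': Check the rules: uses only the symbols I, V, X, L, C, D, M; no symbol is repeated more than three times in a row; V, L and D each appear at most once; the only place a smaller symbol precedes a larger one is the allowed subtractive pair CD, the symbol right after such a pair (if any) is smaller than the pair's first symbol, and otherwise the values never increase from left to right. Value: CD (400) + X (10) + X (10) + X (10) + V (5) + I (1) + I (1) + I (1) = 438. So it is a valid standard Roman numeral.

Yes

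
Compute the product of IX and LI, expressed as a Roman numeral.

IX = 9
LI = 51
9 × 51 = 459

CDLIX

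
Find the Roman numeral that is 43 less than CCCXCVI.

CCCXCVI = 396
396 - 43 = 353

CCCLIII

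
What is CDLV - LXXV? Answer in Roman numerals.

CDLV = 455
LXXV = 75
455 - 75 = 380

CCCLXXX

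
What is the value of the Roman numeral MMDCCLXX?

MMDCCLXX: M=1000, M=1000, D=500, C=100, C=100, L=50, X=10, X=10
1000 + 1000 + 500 + 100 + 100 + 50 + 10 + 10 = 2770

2770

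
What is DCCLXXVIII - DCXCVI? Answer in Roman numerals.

DCCLXXVIII = 778
DCXCVI = 696
778 - 696 = 82

LXXXII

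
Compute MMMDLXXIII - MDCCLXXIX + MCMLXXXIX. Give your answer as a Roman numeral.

MMMDLXXIII = 3573, MDCCLXXIX = 1779, MCMLXXXIX = 1989
3573 - 1779 = 1794
1794 + 1989 = 3783

MMMDCCLXXXIII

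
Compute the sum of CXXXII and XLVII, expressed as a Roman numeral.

CXXXII = 132
XLVII = 47
132 + 47 = 179

CLXXIX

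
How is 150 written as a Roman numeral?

Convert 150 to Roman numerals:
  150 contains 1×100 (C)
  50 contains 1×50 (L)

CL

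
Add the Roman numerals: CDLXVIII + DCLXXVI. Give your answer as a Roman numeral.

CDLXVIII = 468
DCLXXVI = 676
468 + 676 = 1144

MCXLIV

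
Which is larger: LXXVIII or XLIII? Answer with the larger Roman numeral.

LXXVIII = 78
XLIII = 43
78 is larger

LXXVIII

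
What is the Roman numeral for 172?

Convert 172 to Roman numerals:
  172 contains 1×100 (C)
  72 contains 1×50 (L)
  22 contains 2×10 (XX)
  2 contains 2×1 (II)

CLXXII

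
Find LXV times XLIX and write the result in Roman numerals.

LXV = 65
XLIX = 49
65 × 49 = 3185

MMMCLXXXV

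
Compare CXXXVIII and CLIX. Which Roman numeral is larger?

CXXXVIII = 138
CLIX = 159
159 is larger

CLIX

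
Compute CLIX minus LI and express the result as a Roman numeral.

CLIX = 159
LI = 51
159 - 51 = 108

CVIII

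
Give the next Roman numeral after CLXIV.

CLXIV = 164; next is 165

CLXV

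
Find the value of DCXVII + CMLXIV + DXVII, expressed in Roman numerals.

DCXVII = 617, CMLXIV = 964, DXVII = 517
617 + 964 = 1581
1581 + 517 = 2098

MMXCVIII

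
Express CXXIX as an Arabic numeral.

CXXIX: C=100, X=10, X=10, IX=9
100 + 10 + 10 + 9 = 129

129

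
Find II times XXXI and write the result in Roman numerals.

II = 2
XXXI = 31
2 × 31 = 62

LXII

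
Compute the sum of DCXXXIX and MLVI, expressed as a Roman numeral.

DCXXXIX = 639
MLVI = 1056
639 + 1056 = 1695

MDCXCV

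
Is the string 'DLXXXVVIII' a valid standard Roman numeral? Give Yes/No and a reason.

'DLXXXVVIII': V should not appear more than once

No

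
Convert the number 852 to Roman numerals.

Convert 852 to Roman numerals:
  852 contains 1×500 (D)
  352 contains 3×100 (CCC)
  52 contains 1×50 (L)
  2 contains 2×1 (II)

DCCCLII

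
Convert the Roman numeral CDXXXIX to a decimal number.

CDXXXIX: CD=400, X=10, X=10, X=10, IX=9
400 + 10 + 10 + 10 + 9 = 439

439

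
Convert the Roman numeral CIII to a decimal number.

CIII: C=100, I=1, I=1, I=1
100 + 1 + 1 + 1 = 103

103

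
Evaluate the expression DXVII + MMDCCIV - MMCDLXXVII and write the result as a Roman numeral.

DXVII = 517, MMDCCIV = 2704, MMCDLXXVII = 2477
517 + 2704 = 3221
3221 - 2477 = 744

DCCXLIV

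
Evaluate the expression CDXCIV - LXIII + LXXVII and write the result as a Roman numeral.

CDXCIV = 494, LXIII = 63, LXXVII = 77
494 - 63 = 431
431 + 77 = 508

DVIII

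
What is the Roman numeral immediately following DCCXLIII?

DCCXLIII = 743, so the next integer is 743 + 1 = 744

DCCXLIV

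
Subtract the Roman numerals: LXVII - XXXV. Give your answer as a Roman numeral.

LXVII = 67
XXXV = 35
67 - 35 = 32

XXXII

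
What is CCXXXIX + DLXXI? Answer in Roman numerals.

CCXXXIX = 239
DLXXI = 571
239 + 571 = 810

DCCCX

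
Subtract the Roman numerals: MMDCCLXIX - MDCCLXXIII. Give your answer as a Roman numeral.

MMDCCLXIX = 2769
MDCCLXXIII = 1773
2769 - 1773 = 996

CMXCVI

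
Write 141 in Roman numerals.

Convert 141 to Roman numerals:
  141 contains 1×100 (C)
  41 contains 1×40 (XL)
  1 contains 1×1 (I)

CXLI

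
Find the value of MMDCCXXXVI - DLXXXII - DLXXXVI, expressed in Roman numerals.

MMDCCXXXVI = 2736, DLXXXII = 582, DLXXXVI = 586
2736 - 582 = 2154
2154 - 586 = 1568

MDLXVIII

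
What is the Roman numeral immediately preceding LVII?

LVII = 57, so the previous integer is 57 - 1 = 56

LVI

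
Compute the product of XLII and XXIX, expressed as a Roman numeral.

XLII = 42
XXIX = 29
42 × 29 = 1218

MCCXVIII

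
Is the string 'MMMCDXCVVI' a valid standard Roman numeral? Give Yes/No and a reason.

'MMMCDXCVVI': V should not appear more than once

No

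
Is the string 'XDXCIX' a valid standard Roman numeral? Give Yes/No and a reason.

'XDXCIX': Invalid subtractive combination: XD

No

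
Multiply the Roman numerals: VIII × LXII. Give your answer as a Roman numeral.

VIII = 8
LXII = 62
8 × 62 = 496

CDXCVI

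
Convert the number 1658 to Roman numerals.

Convert 1658 to Roman numerals:
  1658 contains 1×1000 (M)
  658 contains 1×500 (D)
  158 contains 1×100 (C)
  58 contains 1×50 (L)
  8 contains 1×5 (V)
  3 contains 3×1 (III)

MDCLVIII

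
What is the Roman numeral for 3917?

Convert 3917 to Roman numerals:
  3917 contains 3×1000 (MMM)
  917 contains 1×900 (CM)
  17 contains 1×10 (X)
  7 contains 1×5 (V)
  2 contains 2×1 (II)

MMMCMXVII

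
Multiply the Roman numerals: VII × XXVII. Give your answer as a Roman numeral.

VII = 7
XXVII = 27
7 × 27 = 189

CLXXXIX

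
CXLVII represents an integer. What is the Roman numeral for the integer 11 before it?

CXLVII = 147
147 - 11 = 136

CXXXVI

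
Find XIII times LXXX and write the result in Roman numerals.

XIII = 13
LXXX = 80
13 × 80 = 1040

MXL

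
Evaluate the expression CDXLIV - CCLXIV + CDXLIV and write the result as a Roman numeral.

CDXLIV = 444, CCLXIV = 264, CDXLIV = 444
444 - 264 = 180
180 + 444 = 624

DCXXIV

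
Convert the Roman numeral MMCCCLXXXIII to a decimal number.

MMCCCLXXXIII: M=1000, M=1000, C=100, C=100, C=100, L=50, X=10, X=10, X=10, I=1, I=1, I=1
1000 + 1000 + 100 + 100 + 100 + 50 + 10 + 10 + 10 + 1 + 1 + 1 = 2383

2383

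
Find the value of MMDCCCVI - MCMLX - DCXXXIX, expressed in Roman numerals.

MMDCCCVI = 2806, MCMLX = 1960, DCXXXIX = 639
2806 - 1960 = 846
846 - 639 = 207

CCVII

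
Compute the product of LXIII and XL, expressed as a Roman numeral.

LXIII = 63
XL = 40
63 × 40 = 2520

MMDXX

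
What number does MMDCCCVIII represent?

MMDCCCVIII: M=1000, M=1000, D=500, C=100, C=100, C=100, V=5, I=1, I=1, I=1
1000 + 1000 + 500 + 100 + 100 + 100 + 5 + 1 + 1 + 1 = 2808

2808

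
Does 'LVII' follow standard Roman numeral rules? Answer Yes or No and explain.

'LVII': Check the rules: uses only the symbols I, V, X, L, C, D, M; no symbol is repeated more than three times in a row; V, L and D each appear at most once; no smaller symbol precedes a larger one (values never increase from left to right). Value: L (50) + V (5) + I (1) + I (1) = 57. So it is a valid standard Roman numeral.

Yes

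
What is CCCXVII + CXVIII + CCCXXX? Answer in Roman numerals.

CCCXVII = 317, CXVIII = 118, CCCXXX = 330
317 + 118 = 435
435 + 330 = 765

DCCLXV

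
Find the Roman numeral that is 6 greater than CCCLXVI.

CCCLXVI = 366
366 + 6 = 372

CCCLXXII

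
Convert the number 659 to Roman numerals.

Convert 659 to Roman numerals:
  659 contains 1×500 (D)
  159 contains 1×100 (C)
  59 contains 1×50 (L)
  9 contains 1×9 (IX)

DCLIX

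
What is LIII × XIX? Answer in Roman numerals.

LIII = 53
XIX = 19
53 × 19 = 1007

MVII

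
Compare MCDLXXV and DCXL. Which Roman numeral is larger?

MCDLXXV = 1475
DCXL = 640
1475 is larger

MCDLXXV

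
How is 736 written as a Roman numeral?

Convert 736 to Roman numerals:
  736 contains 1×500 (D)
  236 contains 2×100 (CC)
  36 contains 3×10 (XXX)
  6 contains 1×5 (V)
  1 contains 1×1 (I)

DCCXXXVI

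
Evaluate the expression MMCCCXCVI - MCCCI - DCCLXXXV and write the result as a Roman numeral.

MMCCCXCVI = 2396, MCCCI = 1301, DCCLXXXV = 785
2396 - 1301 = 1095
1095 - 785 = 310

CCCX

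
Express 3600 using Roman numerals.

Convert 3600 to Roman numerals:
  3600 contains 3×1000 (MMM)
  600 contains 1×500 (D)
  100 contains 1×100 (C)

MMMDC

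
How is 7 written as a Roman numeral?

Convert 7 to Roman numerals:
  7 contains 1×5 (V)
  2 contains 2×1 (II)

VII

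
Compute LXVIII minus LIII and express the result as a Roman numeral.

LXVIII = 68
LIII = 53
68 - 53 = 15

XV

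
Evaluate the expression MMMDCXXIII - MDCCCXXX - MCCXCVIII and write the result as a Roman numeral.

MMMDCXXIII = 3623, MDCCCXXX = 1830, MCCXCVIII = 1298
3623 - 1830 = 1793
1793 - 1298 = 495

CDXCV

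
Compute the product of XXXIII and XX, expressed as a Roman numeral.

XXXIII = 33
XX = 20
33 × 20 = 660

DCLX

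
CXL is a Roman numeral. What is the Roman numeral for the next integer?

CXL = 140; next is 141

CXLI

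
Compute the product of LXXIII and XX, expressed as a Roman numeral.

LXXIII = 73
XX = 20
73 × 20 = 1460

MCDLX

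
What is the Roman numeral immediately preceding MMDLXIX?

MMDLXIX = 2569; previous is 2568

MMDLXVIII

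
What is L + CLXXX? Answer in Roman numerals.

L = 50
CLXXX = 180
50 + 180 = 230

CCXXX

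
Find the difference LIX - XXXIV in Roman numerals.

LIX = 59
XXXIV = 34
59 - 34 = 25

XXV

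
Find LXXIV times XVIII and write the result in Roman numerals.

LXXIV = 74
XVIII = 18
74 × 18 = 1332

MCCCXXXII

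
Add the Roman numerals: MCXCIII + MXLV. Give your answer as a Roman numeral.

MCXCIII = 1193
MXLV = 1045
1193 + 1045 = 2238

MMCCXXXVIII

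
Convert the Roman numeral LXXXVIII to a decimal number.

LXXXVIII: L=50, X=10, X=10, X=10, V=5, I=1, I=1, I=1
50 + 10 + 10 + 10 + 5 + 1 + 1 + 1 = 88

88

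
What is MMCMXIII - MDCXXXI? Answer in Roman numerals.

MMCMXIII = 2913
MDCXXXI = 1631
2913 - 1631 = 1282

MCCLXXXII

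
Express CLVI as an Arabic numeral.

CLVI: C=100, L=50, V=5, I=1
100 + 50 + 5 + 1 = 156

156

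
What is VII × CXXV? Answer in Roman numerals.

VII = 7
CXXV = 125
7 × 125 = 875

DCCCLXXV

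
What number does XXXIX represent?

XXXIX: X=10, X=10, X=10, IX=9
10 + 10 + 10 + 9 = 39

39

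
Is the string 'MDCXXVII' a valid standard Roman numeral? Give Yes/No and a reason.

'MDCXXVII': Check the rules: uses only the symbols I, V, X, L, C, D, M; no symbol is repeated more than three times in a row; V, L and D each appear at most once; no smaller symbol precedes a larger one (values never increase from left to right). Value: M (1000) + D (500) + C (100) + X (10) + X (10) + V (5) + I (1) + I (1) = 1627. So it is a valid standard Roman numeral.

Yes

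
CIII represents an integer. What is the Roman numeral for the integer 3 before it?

CIII = 103
103 - 3 = 100

C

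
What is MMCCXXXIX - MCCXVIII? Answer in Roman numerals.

MMCCXXXIX = 2239
MCCXVIII = 1218
2239 - 1218 = 1021

MXXI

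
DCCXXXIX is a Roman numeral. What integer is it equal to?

DCCXXXIX: D=500, C=100, C=100, X=10, X=10, X=10, IX=9
500 + 100 + 100 + 10 + 10 + 10 + 9 = 739

739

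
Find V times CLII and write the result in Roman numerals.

V = 5
CLII = 152
5 × 152 = 760

DCCLX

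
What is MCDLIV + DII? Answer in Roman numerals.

MCDLIV = 1454
DII = 502
1454 + 502 = 1956

MCMLVI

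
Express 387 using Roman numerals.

Convert 387 to Roman numerals:
  387 contains 3×100 (CCC)
  87 contains 1×50 (L)
  37 contains 3×10 (XXX)
  7 contains 1×5 (V)
  2 contains 2×1 (II)

CCCLXXXVII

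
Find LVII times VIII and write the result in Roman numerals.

LVII = 57
VIII = 8
57 × 8 = 456

CDLVI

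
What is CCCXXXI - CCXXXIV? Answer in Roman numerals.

CCCXXXI = 331
CCXXXIV = 234
331 - 234 = 97

XCVII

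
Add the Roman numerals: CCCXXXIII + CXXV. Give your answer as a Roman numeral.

CCCXXXIII = 333
CXXV = 125
333 + 125 = 458

CDLVIII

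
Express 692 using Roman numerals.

Convert 692 to Roman numerals:
  692 contains 1×500 (D)
  192 contains 1×100 (C)
  92 contains 1×90 (XC)
  2 contains 2×1 (II)

DCXCII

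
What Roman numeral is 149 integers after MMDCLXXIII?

MMDCLXXIII = 2673
2673 + 149 = 2822

MMDCCCXXII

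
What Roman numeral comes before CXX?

CXX = 120, so the previous integer is 120 - 1 = 119

CXIX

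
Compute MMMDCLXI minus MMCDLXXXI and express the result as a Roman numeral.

MMMDCLXI = 3661
MMCDLXXXI = 2481
3661 - 2481 = 1180

MCLXXX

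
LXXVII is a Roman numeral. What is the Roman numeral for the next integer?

LXXVII = 77, so the next integer is 77 + 1 = 78

LXXVIII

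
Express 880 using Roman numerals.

Convert 880 to Roman numerals:
  880 contains 1×500 (D)
  380 contains 3×100 (CCC)
  80 contains 1×50 (L)
  30 contains 3×10 (XXX)

DCCCLXXX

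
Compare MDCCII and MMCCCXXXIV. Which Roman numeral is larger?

MDCCII = 1702
MMCCCXXXIV = 2334
2334 is larger

MMCCCXXXIV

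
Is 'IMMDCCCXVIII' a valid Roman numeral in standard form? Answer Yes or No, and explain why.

'IMMDCCCXVIII': Invalid subtractive combination: IM

No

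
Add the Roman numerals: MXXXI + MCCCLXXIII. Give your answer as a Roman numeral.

MXXXI = 1031
MCCCLXXIII = 1373
1031 + 1373 = 2404

MMCDIV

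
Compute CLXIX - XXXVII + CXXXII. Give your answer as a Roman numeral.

CLXIX = 169, XXXVII = 37, CXXXII = 132
169 - 37 = 132
132 + 132 = 264

CCLXIV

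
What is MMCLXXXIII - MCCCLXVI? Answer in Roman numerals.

MMCLXXXIII = 2183
MCCCLXVI = 1366
2183 - 1366 = 817

DCCCXVII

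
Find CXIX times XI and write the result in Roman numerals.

CXIX = 119
XI = 11
119 × 11 = 1309

MCCCIX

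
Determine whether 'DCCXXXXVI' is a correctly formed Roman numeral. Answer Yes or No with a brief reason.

'DCCXXXXVI': More than 3 consecutive X's

No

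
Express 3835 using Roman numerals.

Convert 3835 to Roman numerals:
  3835 contains 3×1000 (MMM)
  835 contains 1×500 (D)
  335 contains 3×100 (CCC)
  35 contains 3×10 (XXX)
  5 contains 1×5 (V)

MMMDCCCXXXV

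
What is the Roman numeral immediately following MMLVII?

MMLVII = 2057; next is 2058

MMLVIII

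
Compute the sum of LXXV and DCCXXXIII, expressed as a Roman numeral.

LXXV = 75
DCCXXXIII = 733
75 + 733 = 808

DCCCVIII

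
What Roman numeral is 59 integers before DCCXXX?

DCCXXX = 730
730 - 59 = 671

DCLXXI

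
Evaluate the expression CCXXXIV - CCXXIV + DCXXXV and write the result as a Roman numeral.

CCXXXIV = 234, CCXXIV = 224, DCXXXV = 635
234 - 224 = 10
10 + 635 = 645

DCXLV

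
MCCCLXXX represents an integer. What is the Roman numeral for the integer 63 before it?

MCCCLXXX = 1380
1380 - 63 = 1317

MCCCXVII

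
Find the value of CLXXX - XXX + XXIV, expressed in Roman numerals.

CLXXX = 180, XXX = 30, XXIV = 24
180 - 30 = 150
150 + 24 = 174

CLXXIV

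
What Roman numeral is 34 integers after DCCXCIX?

DCCXCIX = 799
799 + 34 = 833

DCCCXXXIII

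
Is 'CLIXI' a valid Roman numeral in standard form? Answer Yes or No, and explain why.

'CLIXI': I cannot come right after the subtractive pair IX: once I is subtracted in IX, the next symbol must be smaller than I

No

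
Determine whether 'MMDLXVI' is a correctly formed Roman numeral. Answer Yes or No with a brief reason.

'MMDLXVI': Check the rules: uses only the symbols I, V, X, L, C, D, M; no symbol is repeated more than three times in a row; V, L and D each appear at most once; no smaller symbol precedes a larger one (values never increase from left to right). Value: M (1000) + M (1000) + D (500) + L (50) + X (10) + V (5) + I (1) = 2566. So it is a valid standard Roman numeral.

Yes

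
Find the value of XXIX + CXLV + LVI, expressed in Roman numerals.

XXIX = 29, CXLV = 145, LVI = 56
29 + 145 = 174
174 + 56 = 230

CCXXX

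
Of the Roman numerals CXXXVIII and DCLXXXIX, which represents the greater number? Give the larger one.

CXXXVIII = 138
DCLXXXIX = 689
689 is larger

DCLXXXIX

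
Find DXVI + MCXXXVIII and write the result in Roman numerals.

DXVI = 516
MCXXXVIII = 1138
516 + 1138 = 1654

MDCLIV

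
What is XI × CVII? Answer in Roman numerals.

XI = 11
CVII = 107
11 × 107 = 1177

MCLXXVII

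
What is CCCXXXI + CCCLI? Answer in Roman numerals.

CCCXXXI = 331
CCCLI = 351
331 + 351 = 682

DCLXXXII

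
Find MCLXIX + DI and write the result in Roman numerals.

MCLXIX = 1169
DI = 501
1169 + 501 = 1670

MDCLXX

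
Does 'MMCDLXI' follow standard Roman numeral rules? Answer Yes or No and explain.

'MMCDLXI': Check the rules: uses only the symbols I, V, X, L, C, D, M; no symbol is repeated more than three times in a row; V, L and D each appear at most once; the only place a smaller symbol precedes a larger one is the allowed subtractive pair CD, the symbol right after such a pair (if any) is smaller than the pair's first symbol, and otherwise the values never increase from left to right. Value: M (1000) + M (1000) + CD (400) + L (50) + X (10) + I (1) = 2461. So it is a valid standard Roman numeral.

Yes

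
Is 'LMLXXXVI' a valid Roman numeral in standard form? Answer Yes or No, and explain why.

'LMLXXXVI': L should not appear more than once

No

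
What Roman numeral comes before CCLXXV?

CCLXXV = 275, so the previous integer is 275 - 1 = 274

CCLXXIV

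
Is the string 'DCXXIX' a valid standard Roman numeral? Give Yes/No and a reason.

'DCXXIX': Check the rules: uses only the symbols I, V, X, L, C, D, M; no symbol is repeated more than three times in a row; V, L and D each appear at most once; the only place a smaller symbol precedes a larger one is the allowed subtractive pair IX, the symbol right after such a pair (if any) is smaller than the pair's first symbol, and otherwise the values never increase from left to right. Value: D (500) + C (100) + X (10) + X (10) + IX (9) = 629. So it is a valid standard Roman numeral.

Yes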